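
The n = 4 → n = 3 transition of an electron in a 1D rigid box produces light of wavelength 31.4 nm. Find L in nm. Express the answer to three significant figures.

The photon carries ΔE = hc/λ = 6.626×10^-34·2.998×10^8/3.14×10^-8 m = 6.326×10^-18 J.
Since ΔE = (4² − 3²)E_1, E_1 = 9.037×10^-19 J, and L = h/√(8m_eE_1) = 2.58×10^-10 m = 0.258 nm.

L = 0.258 nm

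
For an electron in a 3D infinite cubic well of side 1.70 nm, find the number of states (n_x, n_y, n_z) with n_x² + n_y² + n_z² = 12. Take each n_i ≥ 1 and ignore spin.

The level has n_x² + n_y² + n_z² = 12. The ordered positive-integer solutions are (2, 2, 2).
That gives 1 state.

degeneracy = 1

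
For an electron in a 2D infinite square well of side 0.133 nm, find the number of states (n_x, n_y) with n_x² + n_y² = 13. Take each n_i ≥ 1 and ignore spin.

degeneracy = 2

The level has n_x² + n_y² = 13. The ordered positive-integer solutions are (2, 3), (3, 2).
That gives 2 states.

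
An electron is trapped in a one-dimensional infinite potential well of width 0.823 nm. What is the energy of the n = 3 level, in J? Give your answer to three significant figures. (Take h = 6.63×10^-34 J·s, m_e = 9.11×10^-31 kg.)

For an infinite well E_n = n²h²/(8m_eL²), so E_1 = h²/(8m_eL²) = (6.63×10^-34)²/(8·9.11×10^-31·(8.23×10^-10 m)²) = 8.905×10^-20 J.
Then E_3 = 3²·E_1 = 9·8.905×10^-20 J = 8.01×10^-19 J.

E_3 = 8.01×10^-19 J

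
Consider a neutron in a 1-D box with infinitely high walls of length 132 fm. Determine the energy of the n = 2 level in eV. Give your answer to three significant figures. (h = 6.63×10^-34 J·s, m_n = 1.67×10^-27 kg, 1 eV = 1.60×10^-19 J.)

For an infinite well E_n = n²h²/(8m_nL²), so E_1 = h²/(8m_nL²) = (6.63×10^-34)²/(8·1.67×10^-27·(1.32×10^-13 m)²) = 1.888×10^-15 J.
Then E_2 = 2²·E_1 = 4·1.888×10^-15 J = 7.552×10^-15 J.
Converting, E_2 = 7.552×10^-15 J / (1.60×10^-19 J/eV) = 4.72×10^4 eV.

E_2 = 4.72×10^4 eV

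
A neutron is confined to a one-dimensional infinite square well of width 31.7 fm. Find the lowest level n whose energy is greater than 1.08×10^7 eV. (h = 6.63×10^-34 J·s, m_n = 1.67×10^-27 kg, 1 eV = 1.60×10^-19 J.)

E_1 = h²/(8m_nL²) = 3.274×10^-14 J = 2.046×10^5 eV.
Need n² > 1.08×10^7/2.046×10^5 = 52.79, i.e. n > 7.266.
The smallest integer satisfying this is n = 8.

n = 8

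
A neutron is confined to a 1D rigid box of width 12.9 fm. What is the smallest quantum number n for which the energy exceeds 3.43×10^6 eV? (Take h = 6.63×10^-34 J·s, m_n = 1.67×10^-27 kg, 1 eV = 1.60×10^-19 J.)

E_1 = h²/(8m_nL²) = 1.977×10^-13 J = 1.236×10^6 eV.
Need n² > 3.43×10^6/1.236×10^6 = 2.775, i.e. n > 1.666.
The smallest integer satisfying this is n = 2.

n = 2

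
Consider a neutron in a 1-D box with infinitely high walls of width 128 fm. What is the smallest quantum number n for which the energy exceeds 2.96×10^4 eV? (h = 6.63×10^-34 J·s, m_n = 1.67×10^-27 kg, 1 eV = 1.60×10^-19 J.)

n = 2

E_1 = h²/(8m_nL²) = 2.008×10^-15 J = 1.255×10^4 eV.
Need n² > 2.96×10^4/1.255×10^4 = 2.359, i.e. n > 1.536.
The smallest integer satisfying this is n = 2.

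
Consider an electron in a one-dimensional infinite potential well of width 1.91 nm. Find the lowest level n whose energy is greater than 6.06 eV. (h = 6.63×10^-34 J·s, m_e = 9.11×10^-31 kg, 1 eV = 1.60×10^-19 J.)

n = 8

E_1 = h²/(8m_eL²) = 1.653×10^-20 J = 0.1033 eV.
Need n² > 6.06/0.1033 = 58.66, i.e. n > 7.659.
The smallest integer satisfying this is n = 8.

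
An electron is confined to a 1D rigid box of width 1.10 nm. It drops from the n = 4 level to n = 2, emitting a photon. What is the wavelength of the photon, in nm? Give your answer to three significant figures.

E_1 = h²/(8m_eL²) = 4.979×10^-20 J, so ΔE = (4² − 2²)E_1 = 5.975×10^-19 J.
λ = hc/ΔE = (6.626×10^-34·2.998×10^8)/5.975×10^-19 = 3.32×10^-7 m = 332 nm.

λ = 332 nm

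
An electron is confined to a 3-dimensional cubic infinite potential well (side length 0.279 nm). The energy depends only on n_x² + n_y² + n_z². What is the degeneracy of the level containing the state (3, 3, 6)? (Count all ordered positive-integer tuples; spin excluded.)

The level has n_x² + n_y² + n_z² = 54. The ordered positive-integer solutions are (1, 2, 7), (1, 7, 2), (2, 1, 7), (2, 5, 5), (2, 7, 1), (3, 3, 6), (3, 6, 3), (5, 2, 5), (5, 5, 2), (6, 3, 3), (7, 1, 2), (7, 2, 1).
That gives 12 states.

degeneracy = 12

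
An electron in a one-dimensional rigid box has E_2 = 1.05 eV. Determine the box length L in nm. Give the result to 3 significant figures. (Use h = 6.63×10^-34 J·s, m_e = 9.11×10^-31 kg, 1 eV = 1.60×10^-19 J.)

L = 1.20 nm

From E_n = n²h²/(8m_eL²), L = n·h/√(8m_eE_n).
E_2 = 1.05 eV = 1.680×10^-19 J, so L = 2·6.63×10^-34/√(8·9.11×10^-31·1.680×10^-19) = 1.20×10^-9 m = 1.20 nm.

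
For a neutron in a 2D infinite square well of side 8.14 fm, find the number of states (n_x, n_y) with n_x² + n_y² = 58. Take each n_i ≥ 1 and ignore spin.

The level has n_x² + n_y² = 58. The ordered positive-integer solutions are (3, 7), (7, 3).
That gives 2 states.

degeneracy = 2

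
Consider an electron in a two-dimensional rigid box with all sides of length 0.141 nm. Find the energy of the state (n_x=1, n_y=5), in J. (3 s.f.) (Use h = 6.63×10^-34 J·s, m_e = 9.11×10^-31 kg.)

E = 7.89×10^-17 J

For a 2D rectangular well E = (h²/8m_e)·Σ n_i²/L_i² = (6.63×10^-34)²/(8·9.11×10^-31) · [1²/(0.141 nm)² + 5²/(0.141 nm)²].
Evaluating gives E = 7.89×10^-17 J.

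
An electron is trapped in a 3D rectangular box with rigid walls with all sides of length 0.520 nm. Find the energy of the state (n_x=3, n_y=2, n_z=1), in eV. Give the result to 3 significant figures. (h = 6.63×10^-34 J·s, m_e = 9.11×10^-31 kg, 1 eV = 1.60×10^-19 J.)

E = 19.5 eV

For a 3D rectangular well E = (h²/8m_e)·Σ n_i²/L_i² = (6.63×10^-34)²/(8·9.11×10^-31) · [3²/(0.520 nm)² + 2²/(0.520 nm)² + 1²/(0.520 nm)²].
Evaluating gives E = 3.123×10^-18 J = 19.5 eV.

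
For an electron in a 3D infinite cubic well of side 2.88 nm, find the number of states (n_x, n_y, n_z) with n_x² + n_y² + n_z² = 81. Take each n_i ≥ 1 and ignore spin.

The level has n_x² + n_y² + n_z² = 81. The ordered positive-integer solutions are (1, 4, 8), (1, 8, 4), (3, 6, 6), (4, 1, 8), (4, 4, 7), (4, 7, 4), (4, 8, 1), (6, 3, 6), (6, 6, 3), (7, 4, 4), (8, 1, 4), (8, 4, 1).
That gives 12 states.

degeneracy = 12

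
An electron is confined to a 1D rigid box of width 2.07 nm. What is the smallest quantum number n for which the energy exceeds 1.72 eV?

E_1 = h²/(8m_eL²) = 1.406×10^-20 J = 0.08777 eV.
Need n² > 1.72/0.08777 = 19.60, i.e. n > 4.427.
The smallest integer satisfying this is n = 5.

n = 5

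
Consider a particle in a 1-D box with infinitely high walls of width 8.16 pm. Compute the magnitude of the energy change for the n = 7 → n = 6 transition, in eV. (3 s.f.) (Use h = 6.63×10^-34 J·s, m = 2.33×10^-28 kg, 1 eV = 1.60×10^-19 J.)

|ΔE| = 288 eV

E_1 = h²/(8mL²) = 3.542×10^-18 J.
|ΔE| = |7² − 6²|·E_1 = 13·3.542×10^-18 J = 4.605×10^-17 J = 288 eV.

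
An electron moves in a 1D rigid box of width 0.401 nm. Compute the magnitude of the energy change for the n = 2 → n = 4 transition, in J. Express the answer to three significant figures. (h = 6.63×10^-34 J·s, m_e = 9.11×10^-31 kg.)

|ΔE| = 4.50×10^-18 J

E_1 = h²/(8m_eL²) = 3.751×10^-19 J.
|ΔE| = |2² − 4²|·E_1 = 12·3.751×10^-19 J = 4.50×10^-18 J.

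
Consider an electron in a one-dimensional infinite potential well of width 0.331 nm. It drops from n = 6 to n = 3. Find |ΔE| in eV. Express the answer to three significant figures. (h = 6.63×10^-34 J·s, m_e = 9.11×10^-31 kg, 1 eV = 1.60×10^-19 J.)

E_1 = h²/(8m_eL²) = 5.505×10^-19 J.
|ΔE| = |6² − 3²|·E_1 = 27·5.505×10^-19 J = 1.486×10^-17 J = 92.9 eV.

|ΔE| = 92.9 eV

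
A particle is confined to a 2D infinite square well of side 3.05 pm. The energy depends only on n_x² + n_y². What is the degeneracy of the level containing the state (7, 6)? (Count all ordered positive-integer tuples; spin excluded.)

The level has n_x² + n_y² = 85. The ordered positive-integer solutions are (2, 9), (6, 7), (7, 6), (9, 2).
That gives 4 states.

degeneracy = 4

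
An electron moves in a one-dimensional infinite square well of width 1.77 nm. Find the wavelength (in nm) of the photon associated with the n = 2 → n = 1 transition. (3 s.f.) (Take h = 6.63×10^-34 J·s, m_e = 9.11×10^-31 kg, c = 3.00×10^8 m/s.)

λ = 3.44×10^3 nm

E_1 = h²/(8m_eL²) = 1.925×10^-20 J, so ΔE = (2² − 1²)E_1 = 5.775×10^-20 J.
λ = hc/ΔE = (6.63×10^-34·3.00×10^8)/5.775×10^-20 = 3.44×10^-6 m = 3.44×10^3 nm.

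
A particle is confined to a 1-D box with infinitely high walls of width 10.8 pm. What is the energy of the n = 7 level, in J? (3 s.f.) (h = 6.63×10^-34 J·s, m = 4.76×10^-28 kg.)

E_7 = 4.85×10^-17 J

For an infinite well E_n = n²h²/(8mL²), so E_1 = h²/(8mL²) = (6.63×10^-34)²/(8·4.76×10^-28·(1.08×10^-11 m)²) = 9.897×10^-19 J.
Then E_7 = 7²·E_1 = 49·9.897×10^-19 J = 4.85×10^-17 J.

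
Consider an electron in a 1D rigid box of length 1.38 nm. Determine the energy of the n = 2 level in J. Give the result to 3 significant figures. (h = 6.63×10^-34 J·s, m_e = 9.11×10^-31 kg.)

For an infinite well E_n = n²h²/(8m_eL²), so E_1 = h²/(8m_eL²) = (6.63×10^-34)²/(8·9.11×10^-31·(1.38×10^-9 m)²) = 3.167×10^-20 J.
Then E_2 = 2²·E_1 = 4·3.167×10^-20 J = 1.27×10^-19 J.

E_2 = 1.27×10^-19 J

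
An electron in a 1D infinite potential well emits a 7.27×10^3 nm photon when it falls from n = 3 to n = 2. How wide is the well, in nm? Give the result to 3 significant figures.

The photon carries ΔE = hc/λ = 6.626×10^-34·2.998×10^8/7.27×10^-6 m = 2.732×10^-20 J.
Since ΔE = (3² − 2²)E_1, E_1 = 5.464×10^-21 J, and L = h/√(8m_eE_1) = 3.32×10^-9 m = 3.32 nm.

L = 3.32 nm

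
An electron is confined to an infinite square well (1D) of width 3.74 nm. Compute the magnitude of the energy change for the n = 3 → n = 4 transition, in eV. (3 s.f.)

|ΔE| = 0.188 eV

E_1 = h²/(8m_eL²) = 4.307×10^-21 J.
|ΔE| = |3² − 4²|·E_1 = 7·4.307×10^-21 J = 3.015×10^-20 J = 0.188 eV.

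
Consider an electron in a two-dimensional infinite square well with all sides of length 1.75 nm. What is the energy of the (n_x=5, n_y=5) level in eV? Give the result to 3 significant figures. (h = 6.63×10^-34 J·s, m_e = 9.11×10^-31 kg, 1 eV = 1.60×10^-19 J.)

E = 6.15 eV

For a 2D rectangular well E = (h²/8m_e)·Σ n_i²/L_i² = (6.63×10^-34)²/(8·9.11×10^-31) · [5²/(1.75 nm)² + 5²/(1.75 nm)²].
Evaluating gives E = 9.847×10^-19 J = 6.15 eV.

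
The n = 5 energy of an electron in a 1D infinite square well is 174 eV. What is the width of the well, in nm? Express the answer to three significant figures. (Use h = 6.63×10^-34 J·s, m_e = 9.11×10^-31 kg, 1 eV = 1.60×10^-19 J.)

From E_n = n²h²/(8m_eL²), L = n·h/√(8m_eE_n).
E_5 = 174 eV = 2.784×10^-17 J, so L = 5·6.63×10^-34/√(8·9.11×10^-31·2.784×10^-17) = 2.33×10^-10 m = 0.233 nm.

L = 0.233 nm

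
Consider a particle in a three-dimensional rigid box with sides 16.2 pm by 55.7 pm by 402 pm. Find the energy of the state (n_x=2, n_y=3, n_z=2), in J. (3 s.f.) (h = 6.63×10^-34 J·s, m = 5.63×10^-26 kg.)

E = 1.77×10^-20 J

For a 3D rectangular well E = (h²/8m)·Σ n_i²/L_i² = (6.63×10^-34)²/(8·5.63×10^-26) · [2²/(16.2 pm)² + 3²/(55.7 pm)² + 2²/(402 pm)²].
Evaluating gives E = 1.77×10^-20 J.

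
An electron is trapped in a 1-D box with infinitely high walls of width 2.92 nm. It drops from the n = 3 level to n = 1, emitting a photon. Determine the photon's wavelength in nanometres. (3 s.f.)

E_1 = h²/(8m_eL²) = 7.066×10^-21 J, so ΔE = (3² − 1²)E_1 = 5.653×10^-20 J.
λ = hc/ΔE = (6.626×10^-34·2.998×10^8)/5.653×10^-20 = 3.51×10^-6 m = 3.51×10^3 nm.

λ = 3.51×10^3 nm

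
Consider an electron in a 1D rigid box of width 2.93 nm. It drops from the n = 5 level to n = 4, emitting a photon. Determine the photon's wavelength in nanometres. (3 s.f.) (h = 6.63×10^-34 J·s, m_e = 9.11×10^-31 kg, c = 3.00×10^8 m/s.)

λ = 3.15×10^3 nm

E_1 = h²/(8m_eL²) = 7.026×10^-21 J, so ΔE = (5² − 4²)E_1 = 6.323×10^-20 J.
λ = hc/ΔE = (6.63×10^-34·3.00×10^8)/6.323×10^-20 = 3.15×10^-6 m = 3.15×10^3 nm.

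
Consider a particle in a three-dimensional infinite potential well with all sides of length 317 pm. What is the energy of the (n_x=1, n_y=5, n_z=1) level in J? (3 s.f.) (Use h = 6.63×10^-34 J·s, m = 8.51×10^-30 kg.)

E = 1.73×10^-18 J

For a 3D rectangular well E = (h²/8m)·Σ n_i²/L_i² = (6.63×10^-34)²/(8·8.51×10^-30) · [1²/(317 pm)² + 5²/(317 pm)² + 1²/(317 pm)²].
Evaluating gives E = 1.73×10^-18 J.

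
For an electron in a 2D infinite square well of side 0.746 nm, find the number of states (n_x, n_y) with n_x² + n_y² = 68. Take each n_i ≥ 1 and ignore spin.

The level has n_x² + n_y² = 68. The ordered positive-integer solutions are (2, 8), (8, 2).
That gives 2 states.

degeneracy = 2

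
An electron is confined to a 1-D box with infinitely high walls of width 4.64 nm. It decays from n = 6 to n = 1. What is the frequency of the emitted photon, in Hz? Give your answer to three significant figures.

E_1 = h²/(8m_eL²) = 2.798×10^-21 J and ΔE = (6² − 1²)E_1 = 9.793×10^-20 J.
f = ΔE/h = 9.793×10^-20/6.626×10^-34 = 1.48×10^14 Hz.

f = 1.48×10^14 Hz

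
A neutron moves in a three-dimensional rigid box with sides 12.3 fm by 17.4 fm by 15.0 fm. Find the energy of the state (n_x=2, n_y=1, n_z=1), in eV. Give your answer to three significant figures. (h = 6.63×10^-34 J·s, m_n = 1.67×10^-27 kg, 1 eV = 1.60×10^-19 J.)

For a 3D rectangular well E = (h²/8m_n)·Σ n_i²/L_i² = (6.63×10^-34)²/(8·1.67×10^-27) · [2²/(12.3 fm)² + 1²/(17.4 fm)² + 1²/(15.0 fm)²].
Evaluating gives E = 1.125×10^-12 J = 7.03×10^6 eV.

E = 7.03×10^6 eV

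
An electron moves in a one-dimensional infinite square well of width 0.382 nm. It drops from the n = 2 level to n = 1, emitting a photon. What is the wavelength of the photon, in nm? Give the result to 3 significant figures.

λ = 160 nm

E_1 = h²/(8m_eL²) = 4.129×10^-19 J, so ΔE = (2² − 1²)E_1 = 1.239×10^-18 J.
λ = hc/ΔE = (6.626×10^-34·2.998×10^8)/1.239×10^-18 = 1.60×10^-7 m = 160 nm.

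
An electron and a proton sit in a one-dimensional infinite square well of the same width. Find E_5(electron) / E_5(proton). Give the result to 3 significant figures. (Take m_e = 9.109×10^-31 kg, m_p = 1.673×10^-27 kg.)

E_n ∝ 1/m at fixed n and L, so the ratio is m_p/m_e = 1.673×10^-27/9.109×10^-31 = 1.84×10^3.

1.84×10^3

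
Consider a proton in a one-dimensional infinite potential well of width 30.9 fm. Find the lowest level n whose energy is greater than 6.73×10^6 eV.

n = 6

E_1 = h²/(8m_pL²) = 3.436×10^-14 J = 2.145×10^5 eV.
Need n² > 6.73×10^6/2.145×10^5 = 31.38, i.e. n > 5.602.
The smallest integer satisfying this is n = 6.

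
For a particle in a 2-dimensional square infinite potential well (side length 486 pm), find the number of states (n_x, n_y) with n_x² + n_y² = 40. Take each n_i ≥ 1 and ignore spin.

degeneracy = 2

The level has n_x² + n_y² = 40. The ordered positive-integer solutions are (2, 6), (6, 2).
That gives 2 states.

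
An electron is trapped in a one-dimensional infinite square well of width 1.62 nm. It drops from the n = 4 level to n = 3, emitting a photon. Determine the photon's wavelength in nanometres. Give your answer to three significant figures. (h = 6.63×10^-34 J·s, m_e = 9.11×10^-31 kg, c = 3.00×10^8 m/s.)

E_1 = h²/(8m_eL²) = 2.298×10^-20 J, so ΔE = (4² − 3²)E_1 = 1.609×10^-19 J.
λ = hc/ΔE = (6.63×10^-34·3.00×10^8)/1.609×10^-19 = 1.24×10^-6 m = 1.24×10^3 nm.

λ = 1.24×10^3 nm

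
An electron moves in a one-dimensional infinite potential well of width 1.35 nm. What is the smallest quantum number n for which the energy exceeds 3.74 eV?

E_1 = h²/(8m_eL²) = 3.306×10^-20 J = 0.2064 eV.
Need n² > 3.74/0.2064 = 18.12, i.e. n > 4.257.
The smallest integer satisfying this is n = 5.

n = 5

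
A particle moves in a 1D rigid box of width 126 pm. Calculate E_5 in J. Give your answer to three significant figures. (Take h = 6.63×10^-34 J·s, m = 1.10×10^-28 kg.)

For an infinite well E_n = n²h²/(8mL²), so E_1 = h²/(8mL²) = (6.63×10^-34)²/(8·1.10×10^-28·(1.26×10^-10 m)²) = 3.146×10^-20 J.
Then E_5 = 5²·E_1 = 25·3.146×10^-20 J = 7.87×10^-19 J.

E_5 = 7.87×10^-19 J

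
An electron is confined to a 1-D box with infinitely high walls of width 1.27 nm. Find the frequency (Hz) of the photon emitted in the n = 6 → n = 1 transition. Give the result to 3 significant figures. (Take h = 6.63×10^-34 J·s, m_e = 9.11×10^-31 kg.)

f = 1.97×10^15 Hz

E_1 = h²/(8m_eL²) = 3.739×10^-20 J and ΔE = (6² − 1²)E_1 = 1.309×10^-18 J.
f = ΔE/h = 1.309×10^-18/6.63×10^-34 = 1.97×10^15 Hz.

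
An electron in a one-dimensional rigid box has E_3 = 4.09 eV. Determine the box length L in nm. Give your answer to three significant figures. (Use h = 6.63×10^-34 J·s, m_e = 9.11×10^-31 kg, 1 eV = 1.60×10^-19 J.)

From E_n = n²h²/(8m_eL²), L = n·h/√(8m_eE_n).
E_3 = 4.09 eV = 6.544×10^-19 J, so L = 3·6.63×10^-34/√(8·9.11×10^-31·6.544×10^-19) = 9.11×10^-10 m = 0.911 nm.

L = 0.911 nm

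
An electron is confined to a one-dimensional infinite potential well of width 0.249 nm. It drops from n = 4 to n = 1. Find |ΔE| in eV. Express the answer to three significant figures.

E_1 = h²/(8m_eL²) = 9.717×10^-19 J.
|ΔE| = |4² − 1²|·E_1 = 15·9.717×10^-19 J = 1.458×10^-17 J = 91.0 eV.

|ΔE| = 91.0 eV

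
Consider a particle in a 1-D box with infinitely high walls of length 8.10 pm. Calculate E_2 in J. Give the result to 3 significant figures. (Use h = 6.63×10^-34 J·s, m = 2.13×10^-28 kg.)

E_2 = 1.57×10^-17 J

For an infinite well E_n = n²h²/(8mL²), so E_1 = h²/(8mL²) = (6.63×10^-34)²/(8·2.13×10^-28·(8.10×10^-12 m)²) = 3.932×10^-18 J.
Then E_2 = 2²·E_1 = 4·3.932×10^-18 J = 1.57×10^-17 J.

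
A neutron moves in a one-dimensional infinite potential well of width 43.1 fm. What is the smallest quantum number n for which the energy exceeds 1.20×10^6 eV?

n = 4

E_1 = h²/(8m_nL²) = 1.764×10^-14 J = 1.101×10^5 eV.
Need n² > 1.20×10^6/1.101×10^5 = 10.90, i.e. n > 3.302.
The smallest integer satisfying this is n = 4.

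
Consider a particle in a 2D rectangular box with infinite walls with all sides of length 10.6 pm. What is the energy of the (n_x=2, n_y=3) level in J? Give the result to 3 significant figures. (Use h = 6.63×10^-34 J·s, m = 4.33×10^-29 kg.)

E = 1.47×10^-16 J

For a 2D rectangular well E = (h²/8m)·Σ n_i²/L_i² = (6.63×10^-34)²/(8·4.33×10^-29) · [2²/(10.6 pm)² + 3²/(10.6 pm)²].
Evaluating gives E = 1.47×10^-16 J.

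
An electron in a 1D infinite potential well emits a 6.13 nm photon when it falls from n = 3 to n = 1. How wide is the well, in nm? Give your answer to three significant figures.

The photon carries ΔE = hc/λ = 6.626×10^-34·2.998×10^8/6.13×10^-9 m = 3.241×10^-17 J.
Since ΔE = (3² − 1²)E_1, E_1 = 4.051×10^-18 J, and L = h/√(8m_eE_1) = 1.22×10^-10 m = 0.122 nm.

L = 0.122 nm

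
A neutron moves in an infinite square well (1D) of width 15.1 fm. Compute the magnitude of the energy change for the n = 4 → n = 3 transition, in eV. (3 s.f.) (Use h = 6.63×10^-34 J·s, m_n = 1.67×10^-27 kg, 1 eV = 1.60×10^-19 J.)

|ΔE| = 6.31×10^6 eV

E_1 = h²/(8m_nL²) = 1.443×10^-13 J.
|ΔE| = |4² − 3²|·E_1 = 7·1.443×10^-13 J = 1.010×10^-12 J = 6.31×10^6 eV.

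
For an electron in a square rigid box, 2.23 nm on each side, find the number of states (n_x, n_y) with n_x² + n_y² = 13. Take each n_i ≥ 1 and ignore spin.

degeneracy = 2

The level has n_x² + n_y² = 13. The ordered positive-integer solutions are (2, 3), (3, 2).
That gives 2 states.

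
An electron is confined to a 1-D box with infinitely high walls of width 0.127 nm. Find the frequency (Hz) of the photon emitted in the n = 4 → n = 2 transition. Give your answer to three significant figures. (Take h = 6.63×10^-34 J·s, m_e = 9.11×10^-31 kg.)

E_1 = h²/(8m_eL²) = 3.739×10^-18 J and ΔE = (4² − 2²)E_1 = 4.487×10^-17 J.
f = ΔE/h = 4.487×10^-17/6.63×10^-34 = 6.77×10^16 Hz.

f = 6.77×10^16 Hz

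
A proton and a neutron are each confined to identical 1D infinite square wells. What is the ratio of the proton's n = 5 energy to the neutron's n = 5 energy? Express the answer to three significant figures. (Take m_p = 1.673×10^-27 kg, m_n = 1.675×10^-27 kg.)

1.00

E_n ∝ 1/m at fixed n and L, so the ratio is m_n/m_p = 1.675×10^-27/1.673×10^-27 = 1.00.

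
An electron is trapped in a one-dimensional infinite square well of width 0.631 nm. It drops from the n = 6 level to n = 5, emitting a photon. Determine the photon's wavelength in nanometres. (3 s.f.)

λ = 119 nm

E_1 = h²/(8m_eL²) = 1.513×10^-19 J, so ΔE = (6² − 5²)E_1 = 1.664×10^-18 J.
λ = hc/ΔE = (6.626×10^-34·2.998×10^8)/1.664×10^-18 = 1.19×10^-7 m = 119 nm.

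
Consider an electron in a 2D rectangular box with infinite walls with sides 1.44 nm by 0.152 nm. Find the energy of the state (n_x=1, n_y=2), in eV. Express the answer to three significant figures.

For a 2D rectangular well E = (h²/8m_e)·Σ n_i²/L_i² = (6.626×10^-34)²/(8·9.109×10^-31) · [1²/(1.44 nm)² + 2²/(0.152 nm)²].
Evaluating gives E = 1.046×10^-17 J = 65.3 eV.

E = 65.3 eV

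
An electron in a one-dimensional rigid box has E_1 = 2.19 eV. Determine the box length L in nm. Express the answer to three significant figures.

From E_n = n²h²/(8m_eL²), L = n·h/√(8m_eE_n).
E_1 = 2.19 eV = 3.508×10^-19 J, so L = 1·6.626×10^-34/√(8·9.109×10^-31·3.508×10^-19) = 4.14×10^-10 m = 0.414 nm.

L = 0.414 nm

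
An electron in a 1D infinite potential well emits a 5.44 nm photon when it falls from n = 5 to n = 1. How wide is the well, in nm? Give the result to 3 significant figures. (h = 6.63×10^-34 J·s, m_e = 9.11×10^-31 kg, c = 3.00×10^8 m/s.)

The photon carries ΔE = hc/λ = 6.63×10^-34·3.00×10^8/5.44×10^-9 m = 3.656×10^-17 J.
Since ΔE = (5² − 1²)E_1, E_1 = 1.523×10^-18 J, and L = h/√(8m_eE_1) = 1.99×10^-10 m = 0.199 nm.

L = 0.199 nm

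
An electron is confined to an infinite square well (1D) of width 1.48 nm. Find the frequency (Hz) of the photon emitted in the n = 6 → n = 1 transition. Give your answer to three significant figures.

f = 1.45×10^15 Hz

E_1 = h²/(8m_eL²) = 2.751×10^-20 J and ΔE = (6² − 1²)E_1 = 9.628×10^-19 J.
f = ΔE/h = 9.628×10^-19/6.626×10^-34 = 1.45×10^15 Hz.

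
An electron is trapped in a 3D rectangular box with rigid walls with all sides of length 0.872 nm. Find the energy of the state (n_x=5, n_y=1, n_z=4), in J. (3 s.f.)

For a 3D rectangular well E = (h²/8m_e)·Σ n_i²/L_i² = (6.626×10^-34)²/(8·9.109×10^-31) · [5²/(0.872 nm)² + 1²/(0.872 nm)² + 4²/(0.872 nm)²].
Evaluating gives E = 3.33×10^-18 J.

E = 3.33×10^-18 J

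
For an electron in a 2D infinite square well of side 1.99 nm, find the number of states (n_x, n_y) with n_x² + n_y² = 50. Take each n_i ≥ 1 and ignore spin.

The level has n_x² + n_y² = 50. The ordered positive-integer solutions are (1, 7), (5, 5), (7, 1).
That gives 3 states.

degeneracy = 3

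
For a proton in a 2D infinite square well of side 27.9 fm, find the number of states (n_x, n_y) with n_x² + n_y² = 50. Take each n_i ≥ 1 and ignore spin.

The level has n_x² + n_y² = 50. The ordered positive-integer solutions are (1, 7), (5, 5), (7, 1).
That gives 3 states.

degeneracy = 3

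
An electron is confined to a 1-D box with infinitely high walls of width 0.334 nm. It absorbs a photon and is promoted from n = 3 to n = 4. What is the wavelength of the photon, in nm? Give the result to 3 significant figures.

λ = 52.5 nm

E_1 = h²/(8m_eL²) = 5.401×10^-19 J, so ΔE = (4² − 3²)E_1 = 3.781×10^-18 J.
λ = hc/ΔE = (6.626×10^-34·2.998×10^8)/3.781×10^-18 = 5.25×10^-8 m = 52.5 nm.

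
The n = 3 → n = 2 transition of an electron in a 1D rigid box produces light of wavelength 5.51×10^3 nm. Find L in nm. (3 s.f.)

L = 2.89 nm

The photon carries ΔE = hc/λ = 6.626×10^-34·2.998×10^8/5.51×10^-6 m = 3.605×10^-20 J.
Since ΔE = (3² − 2²)E_1, E_1 = 7.210×10^-21 J, and L = h/√(8m_eE_1) = 2.89×10^-9 m = 2.89 nm.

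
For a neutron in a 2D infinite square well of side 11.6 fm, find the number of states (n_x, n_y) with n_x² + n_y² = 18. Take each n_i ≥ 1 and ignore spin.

degeneracy = 1

The level has n_x² + n_y² = 18. The ordered positive-integer solutions are (3, 3).
That gives 1 state.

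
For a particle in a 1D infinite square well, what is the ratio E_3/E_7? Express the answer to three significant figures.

E_n ∝ n², so E_3/E_7 = 3²/7² = 9/49 = 0.184.

0.184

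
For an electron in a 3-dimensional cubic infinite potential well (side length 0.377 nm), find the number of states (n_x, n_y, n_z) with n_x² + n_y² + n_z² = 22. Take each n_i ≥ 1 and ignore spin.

degeneracy = 3

The level has n_x² + n_y² + n_z² = 22. The ordered positive-integer solutions are (2, 3, 3), (3, 2, 3), (3, 3, 2).
That gives 3 states.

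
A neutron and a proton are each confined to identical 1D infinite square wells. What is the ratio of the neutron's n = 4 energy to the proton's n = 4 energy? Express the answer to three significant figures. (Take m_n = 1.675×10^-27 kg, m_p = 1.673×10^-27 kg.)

E_n ∝ 1/m at fixed n and L, so the ratio is m_p/m_n = 1.673×10^-27/1.675×10^-27 = 0.999.

0.999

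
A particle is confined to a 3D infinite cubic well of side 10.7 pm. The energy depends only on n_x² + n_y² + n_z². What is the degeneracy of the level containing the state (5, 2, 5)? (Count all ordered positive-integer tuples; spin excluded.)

degeneracy = 12

The level has n_x² + n_y² + n_z² = 54. The ordered positive-integer solutions are (1, 2, 7), (1, 7, 2), (2, 1, 7), (2, 5, 5), (2, 7, 1), (3, 3, 6), (3, 6, 3), (5, 2, 5), (5, 5, 2), (6, 3, 3), (7, 1, 2), (7, 2, 1).
That gives 12 states.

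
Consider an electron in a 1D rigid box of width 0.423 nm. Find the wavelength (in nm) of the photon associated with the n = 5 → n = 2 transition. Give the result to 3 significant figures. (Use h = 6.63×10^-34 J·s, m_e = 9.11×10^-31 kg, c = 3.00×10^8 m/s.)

E_1 = h²/(8m_eL²) = 3.371×10^-19 J, so ΔE = (5² − 2²)E_1 = 7.079×10^-18 J.
λ = hc/ΔE = (6.63×10^-34·3.00×10^8)/7.079×10^-18 = 2.81×10^-8 m = 28.1 nm.

λ = 28.1 nm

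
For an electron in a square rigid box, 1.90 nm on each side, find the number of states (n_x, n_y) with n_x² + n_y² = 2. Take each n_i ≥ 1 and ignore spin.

The level has n_x² + n_y² = 2. The ordered positive-integer solutions are (1, 1).
That gives 1 state.

degeneracy = 1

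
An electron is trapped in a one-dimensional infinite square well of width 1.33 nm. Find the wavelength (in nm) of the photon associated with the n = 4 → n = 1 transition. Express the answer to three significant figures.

E_1 = h²/(8m_eL²) = 3.406×10^-20 J, so ΔE = (4² − 1²)E_1 = 5.109×10^-19 J.
λ = hc/ΔE = (6.626×10^-34·2.998×10^8)/5.109×10^-19 = 3.89×10^-7 m = 389 nm.

λ = 389 nm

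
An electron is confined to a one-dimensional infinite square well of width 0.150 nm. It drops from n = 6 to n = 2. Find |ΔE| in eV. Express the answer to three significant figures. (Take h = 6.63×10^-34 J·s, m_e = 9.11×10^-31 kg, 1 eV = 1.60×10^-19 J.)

E_1 = h²/(8m_eL²) = 2.681×10^-18 J.
|ΔE| = |6² − 2²|·E_1 = 32·2.681×10^-18 J = 8.579×10^-17 J = 536 eV.

|ΔE| = 536 eV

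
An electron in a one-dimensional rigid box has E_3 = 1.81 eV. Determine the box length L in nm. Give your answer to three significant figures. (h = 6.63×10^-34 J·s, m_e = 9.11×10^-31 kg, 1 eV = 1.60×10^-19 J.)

From E_n = n²h²/(8m_eL²), L = n·h/√(8m_eE_n).
E_3 = 1.81 eV = 2.896×10^-19 J, so L = 3·6.63×10^-34/√(8·9.11×10^-31·2.896×10^-19) = 1.37×10^-9 m = 1.37 nm.

L = 1.37 nm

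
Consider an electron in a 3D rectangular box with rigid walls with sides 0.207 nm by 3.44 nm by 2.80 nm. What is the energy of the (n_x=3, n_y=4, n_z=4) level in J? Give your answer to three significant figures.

For a 3D rectangular well E = (h²/8m_e)·Σ n_i²/L_i² = (6.626×10^-34)²/(8·9.109×10^-31) · [3²/(0.207 nm)² + 4²/(3.44 nm)² + 4²/(2.80 nm)²].
Evaluating gives E = 1.29×10^-17 J.

E = 1.29×10^-17 J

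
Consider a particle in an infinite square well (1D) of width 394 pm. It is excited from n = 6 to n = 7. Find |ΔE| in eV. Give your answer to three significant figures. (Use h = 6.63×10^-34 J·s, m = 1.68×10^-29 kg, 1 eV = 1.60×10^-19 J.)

E_1 = h²/(8mL²) = 2.107×10^-20 J.
|ΔE| = |6² − 7²|·E_1 = 13·2.107×10^-20 J = 2.739×10^-19 J = 1.71 eV.

|ΔE| = 1.71 eV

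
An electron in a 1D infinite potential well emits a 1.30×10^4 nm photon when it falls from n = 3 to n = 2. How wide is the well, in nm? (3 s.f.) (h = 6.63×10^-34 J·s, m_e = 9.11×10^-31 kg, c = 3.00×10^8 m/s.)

The photon carries ΔE = hc/λ = 6.63×10^-34·3.00×10^8/1.30×10^-5 m = 1.530×10^-20 J.
Since ΔE = (3² − 2²)E_1, E_1 = 3.060×10^-21 J, and L = h/√(8m_eE_1) = 4.44×10^-9 m = 4.44 nm.

L = 4.44 nm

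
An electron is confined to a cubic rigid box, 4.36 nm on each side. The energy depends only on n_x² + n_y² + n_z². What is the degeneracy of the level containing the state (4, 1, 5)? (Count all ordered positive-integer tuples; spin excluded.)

The level has n_x² + n_y² + n_z² = 42. The ordered positive-integer solutions are (1, 4, 5), (1, 5, 4), (4, 1, 5), (4, 5, 1), (5, 1, 4), (5, 4, 1).
That gives 6 states.

degeneracy = 6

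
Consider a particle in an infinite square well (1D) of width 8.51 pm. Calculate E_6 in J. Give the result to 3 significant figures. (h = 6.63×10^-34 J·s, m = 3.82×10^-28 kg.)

For an infinite well E_n = n²h²/(8mL²), so E_1 = h²/(8mL²) = (6.63×10^-34)²/(8·3.82×10^-28·(8.51×10^-12 m)²) = 1.986×10^-18 J.
Then E_6 = 6²·E_1 = 36·1.986×10^-18 J = 7.15×10^-17 J.

E_6 = 7.15×10^-17 J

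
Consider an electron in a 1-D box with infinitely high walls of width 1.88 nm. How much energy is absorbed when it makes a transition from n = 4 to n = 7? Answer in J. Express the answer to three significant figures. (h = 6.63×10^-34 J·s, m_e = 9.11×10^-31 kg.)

E_1 = h²/(8m_eL²) = 1.706×10^-20 J.
|ΔE| = |4² − 7²|·E_1 = 33·1.706×10^-20 J = 5.63×10^-19 J.

|ΔE| = 5.63×10^-19 J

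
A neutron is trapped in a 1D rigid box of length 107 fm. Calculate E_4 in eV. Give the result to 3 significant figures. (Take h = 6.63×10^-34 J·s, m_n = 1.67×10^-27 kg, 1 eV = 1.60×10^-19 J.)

For an infinite well E_n = n²h²/(8m_nL²), so E_1 = h²/(8m_nL²) = (6.63×10^-34)²/(8·1.67×10^-27·(1.07×10^-13 m)²) = 2.874×10^-15 J.
Then E_4 = 4²·E_1 = 16·2.874×10^-15 J = 4.598×10^-14 J.
Converting, E_4 = 4.598×10^-14 J / (1.60×10^-19 J/eV) = 2.87×10^5 eV.

E_4 = 2.87×10^5 eV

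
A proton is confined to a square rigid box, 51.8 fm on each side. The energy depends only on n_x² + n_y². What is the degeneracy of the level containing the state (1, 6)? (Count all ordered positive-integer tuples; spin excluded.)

The level has n_x² + n_y² = 37. The ordered positive-integer solutions are (1, 6), (6, 1).
That gives 2 states.

degeneracy = 2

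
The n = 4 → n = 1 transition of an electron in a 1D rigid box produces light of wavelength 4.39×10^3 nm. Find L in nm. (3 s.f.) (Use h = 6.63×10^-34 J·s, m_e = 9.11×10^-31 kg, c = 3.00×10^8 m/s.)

The photon carries ΔE = hc/λ = 6.63×10^-34·3.00×10^8/4.39×10^-6 m = 4.531×10^-20 J.
Since ΔE = (4² − 1²)E_1, E_1 = 3.021×10^-21 J, and L = h/√(8m_eE_1) = 4.47×10^-9 m = 4.47 nm.

L = 4.47 nm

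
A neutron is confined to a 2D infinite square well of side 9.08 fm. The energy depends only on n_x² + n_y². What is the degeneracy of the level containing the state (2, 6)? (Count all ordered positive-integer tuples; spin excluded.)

The level has n_x² + n_y² = 40. The ordered positive-integer solutions are (2, 6), (6, 2).
That gives 2 states.

degeneracy = 2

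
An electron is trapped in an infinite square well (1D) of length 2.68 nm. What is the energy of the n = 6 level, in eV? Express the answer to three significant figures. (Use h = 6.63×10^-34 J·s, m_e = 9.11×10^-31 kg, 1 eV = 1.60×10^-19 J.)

For an infinite well E_n = n²h²/(8m_eL²), so E_1 = h²/(8m_eL²) = (6.63×10^-34)²/(8·9.11×10^-31·(2.68×10^-9 m)²) = 8.397×10^-21 J.
Then E_6 = 6²·E_1 = 36·8.397×10^-21 J = 3.023×10^-19 J.
Converting, E_6 = 3.023×10^-19 J / (1.60×10^-19 J/eV) = 1.89 eV.

E_6 = 1.89 eV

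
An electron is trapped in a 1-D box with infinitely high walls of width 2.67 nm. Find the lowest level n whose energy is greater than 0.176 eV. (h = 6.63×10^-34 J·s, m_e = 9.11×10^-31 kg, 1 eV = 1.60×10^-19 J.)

n = 2

E_1 = h²/(8m_eL²) = 8.461×10^-21 J = 0.05288 eV.
Need n² > 0.176/0.05288 = 3.328, i.e. n > 1.824.
The smallest integer satisfying this is n = 2.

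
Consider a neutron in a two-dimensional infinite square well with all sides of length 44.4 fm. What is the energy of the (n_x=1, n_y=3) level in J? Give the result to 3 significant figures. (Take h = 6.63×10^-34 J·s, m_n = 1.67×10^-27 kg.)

For a 2D rectangular well E = (h²/8m_n)·Σ n_i²/L_i² = (6.63×10^-34)²/(8·1.67×10^-27) · [1²/(44.4 fm)² + 3²/(44.4 fm)²].
Evaluating gives E = 1.67×10^-13 J.

E = 1.67×10^-13 J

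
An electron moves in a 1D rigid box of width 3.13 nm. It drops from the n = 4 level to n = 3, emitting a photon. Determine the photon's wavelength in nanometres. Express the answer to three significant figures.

E_1 = h²/(8m_eL²) = 6.150×10^-21 J, so ΔE = (4² − 3²)E_1 = 4.305×10^-20 J.
λ = hc/ΔE = (6.626×10^-34·2.998×10^8)/4.305×10^-20 = 4.61×10^-6 m = 4.61×10^3 nm.

λ = 4.61×10^3 nm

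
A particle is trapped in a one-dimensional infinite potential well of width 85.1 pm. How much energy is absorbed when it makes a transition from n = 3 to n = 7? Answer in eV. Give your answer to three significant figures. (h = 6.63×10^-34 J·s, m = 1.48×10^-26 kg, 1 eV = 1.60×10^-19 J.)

|ΔE| = 0.128 eV

E_1 = h²/(8mL²) = 5.126×10^-22 J.
|ΔE| = |3² − 7²|·E_1 = 40·5.126×10^-22 J = 2.050×10^-20 J = 0.128 eV.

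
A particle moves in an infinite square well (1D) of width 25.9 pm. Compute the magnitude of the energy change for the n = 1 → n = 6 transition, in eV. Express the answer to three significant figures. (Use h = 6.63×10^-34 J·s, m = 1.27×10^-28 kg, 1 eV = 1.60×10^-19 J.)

E_1 = h²/(8mL²) = 6.450×10^-19 J.
|ΔE| = |1² − 6²|·E_1 = 35·6.450×10^-19 J = 2.258×10^-17 J = 141 eV.

|ΔE| = 141 eV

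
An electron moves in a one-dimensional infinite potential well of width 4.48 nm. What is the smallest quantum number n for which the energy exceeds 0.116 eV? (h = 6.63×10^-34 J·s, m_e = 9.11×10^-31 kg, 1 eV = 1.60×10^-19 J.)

n = 3

E_1 = h²/(8m_eL²) = 3.005×10^-21 J = 0.01878 eV.
Need n² > 0.116/0.01878 = 6.177, i.e. n > 2.485.
The smallest integer satisfying this is n = 3.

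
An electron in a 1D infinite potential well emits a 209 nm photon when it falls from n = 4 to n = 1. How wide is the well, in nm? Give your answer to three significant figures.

The photon carries ΔE = hc/λ = 6.626×10^-34·2.998×10^8/2.09×10^-7 m = 9.505×10^-19 J.
Since ΔE = (4² − 1²)E_1, E_1 = 6.337×10^-20 J, and L = h/√(8m_eE_1) = 9.75×10^-10 m = 0.975 nm.

L = 0.975 nm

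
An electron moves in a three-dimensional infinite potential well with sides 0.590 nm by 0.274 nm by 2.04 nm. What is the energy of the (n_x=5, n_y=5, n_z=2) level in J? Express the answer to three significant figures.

For a 3D rectangular well E = (h²/8m_e)·Σ n_i²/L_i² = (6.626×10^-34)²/(8·9.109×10^-31) · [5²/(0.590 nm)² + 5²/(0.274 nm)² + 2²/(2.04 nm)²].
Evaluating gives E = 2.44×10^-17 J.

E = 2.44×10^-17 J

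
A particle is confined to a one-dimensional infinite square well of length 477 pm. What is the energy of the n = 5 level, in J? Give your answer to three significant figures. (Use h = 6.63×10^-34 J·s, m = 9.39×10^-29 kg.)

E_5 = 6.43×10^-20 J

For an infinite well E_n = n²h²/(8mL²), so E_1 = h²/(8mL²) = (6.63×10^-34)²/(8·9.39×10^-29·(4.77×10^-10 m)²) = 2.572×10^-21 J.
Then E_5 = 5²·E_1 = 25·2.572×10^-21 J = 6.43×10^-20 J.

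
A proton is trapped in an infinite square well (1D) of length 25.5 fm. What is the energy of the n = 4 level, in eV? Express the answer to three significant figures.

E_4 = 5.04×10^6 eV

For an infinite well E_n = n²h²/(8m_pL²), so E_1 = h²/(8m_pL²) = (6.626×10^-34)²/(8·1.673×10^-27·(2.55×10^-14 m)²) = 5.045×10^-14 J.
Then E_4 = 4²·E_1 = 16·5.045×10^-14 J = 8.072×10^-13 J.
Converting, E_4 = 8.072×10^-13 J / (1.602×10^-19 J/eV) = 5.04×10^6 eV.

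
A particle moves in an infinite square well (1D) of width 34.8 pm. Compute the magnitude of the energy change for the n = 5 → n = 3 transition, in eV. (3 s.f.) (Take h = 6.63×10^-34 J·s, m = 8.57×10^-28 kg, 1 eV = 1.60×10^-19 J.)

|ΔE| = 5.29 eV

E_1 = h²/(8mL²) = 5.294×10^-20 J.
|ΔE| = |5² − 3²|·E_1 = 16·5.294×10^-20 J = 8.470×10^-19 J = 5.29 eV.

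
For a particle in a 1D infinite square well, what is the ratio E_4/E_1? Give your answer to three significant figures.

E_n ∝ n², so E_4/E_1 = 4²/1² = 16/1 = 16.0.

16.0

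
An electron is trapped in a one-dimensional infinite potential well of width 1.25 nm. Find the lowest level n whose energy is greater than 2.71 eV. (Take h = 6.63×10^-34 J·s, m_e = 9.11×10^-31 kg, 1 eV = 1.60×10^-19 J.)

E_1 = h²/(8m_eL²) = 3.860×10^-20 J = 0.2413 eV.
Need n² > 2.71/0.2413 = 11.23, i.e. n > 3.351.
The smallest integer satisfying this is n = 4.

n = 4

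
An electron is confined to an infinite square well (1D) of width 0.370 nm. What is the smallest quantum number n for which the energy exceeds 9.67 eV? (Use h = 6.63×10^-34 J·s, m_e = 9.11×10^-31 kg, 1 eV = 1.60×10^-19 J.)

n = 2

E_1 = h²/(8m_eL²) = 4.406×10^-19 J = 2.754 eV.
Need n² > 9.67/2.754 = 3.511, i.e. n > 1.874.
The smallest integer satisfying this is n = 2.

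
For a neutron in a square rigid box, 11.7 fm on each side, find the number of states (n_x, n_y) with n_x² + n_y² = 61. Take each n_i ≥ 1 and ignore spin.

degeneracy = 2

The level has n_x² + n_y² = 61. The ordered positive-integer solutions are (5, 6), (6, 5).
That gives 2 states.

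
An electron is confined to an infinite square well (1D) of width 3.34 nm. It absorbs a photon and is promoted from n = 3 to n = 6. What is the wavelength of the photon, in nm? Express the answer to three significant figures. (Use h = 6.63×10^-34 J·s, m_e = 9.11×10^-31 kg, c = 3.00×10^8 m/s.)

E_1 = h²/(8m_eL²) = 5.407×10^-21 J, so ΔE = (6² − 3²)E_1 = 1.460×10^-19 J.
λ = hc/ΔE = (6.63×10^-34·3.00×10^8)/1.460×10^-19 = 1.36×10^-6 m = 1.36×10^3 nm.

λ = 1.36×10^3 nm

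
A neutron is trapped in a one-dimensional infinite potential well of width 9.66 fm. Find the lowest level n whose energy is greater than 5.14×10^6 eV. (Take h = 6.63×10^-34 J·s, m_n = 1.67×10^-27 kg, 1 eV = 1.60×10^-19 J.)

n = 2

E_1 = h²/(8m_nL²) = 3.526×10^-13 J = 2.204×10^6 eV.
Need n² > 5.14×10^6/2.204×10^6 = 2.332, i.e. n > 1.527.
The smallest integer satisfying this is n = 2.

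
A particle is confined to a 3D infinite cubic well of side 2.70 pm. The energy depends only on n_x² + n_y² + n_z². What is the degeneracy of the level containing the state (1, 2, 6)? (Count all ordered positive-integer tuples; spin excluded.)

degeneracy = 9

The level has n_x² + n_y² + n_z² = 41. The ordered positive-integer solutions are (1, 2, 6), (1, 6, 2), (2, 1, 6), (2, 6, 1), (3, 4, 4), (4, 3, 4), (4, 4, 3), (6, 1, 2), (6, 2, 1).
That gives 9 states.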